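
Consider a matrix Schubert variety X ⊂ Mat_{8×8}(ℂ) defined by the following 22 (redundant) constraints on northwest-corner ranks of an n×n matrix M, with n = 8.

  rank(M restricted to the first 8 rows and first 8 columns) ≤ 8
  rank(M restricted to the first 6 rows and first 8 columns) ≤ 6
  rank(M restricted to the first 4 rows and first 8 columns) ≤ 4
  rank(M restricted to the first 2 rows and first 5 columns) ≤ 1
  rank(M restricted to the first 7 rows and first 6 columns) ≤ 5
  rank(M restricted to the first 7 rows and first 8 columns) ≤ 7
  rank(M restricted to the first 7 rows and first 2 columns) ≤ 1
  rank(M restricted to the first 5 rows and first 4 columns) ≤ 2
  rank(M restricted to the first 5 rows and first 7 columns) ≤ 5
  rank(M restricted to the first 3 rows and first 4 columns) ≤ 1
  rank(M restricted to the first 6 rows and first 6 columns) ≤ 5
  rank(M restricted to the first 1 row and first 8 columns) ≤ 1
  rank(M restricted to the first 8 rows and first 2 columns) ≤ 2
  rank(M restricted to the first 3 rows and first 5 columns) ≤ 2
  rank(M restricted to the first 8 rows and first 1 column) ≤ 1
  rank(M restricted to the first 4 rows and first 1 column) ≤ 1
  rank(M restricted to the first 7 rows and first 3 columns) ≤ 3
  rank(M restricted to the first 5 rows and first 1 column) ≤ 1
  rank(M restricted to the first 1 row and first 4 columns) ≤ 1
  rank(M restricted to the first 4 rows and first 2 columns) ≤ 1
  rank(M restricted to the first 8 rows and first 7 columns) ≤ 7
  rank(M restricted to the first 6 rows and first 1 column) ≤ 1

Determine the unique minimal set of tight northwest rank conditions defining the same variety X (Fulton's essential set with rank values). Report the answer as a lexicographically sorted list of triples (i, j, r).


Computing R[i][j] = min implied NW-rank bound (n=8, 22 conditions):

  R[1]: 1 1 1 1 1 1 1 1
  R[2]: 1 1 1 1 1 2 2 2
  R[3]: 1 1 1 1 2 3 3 3
  R[4]: 1 1 2 2 3 4 4 4
  R[5]: 1 1 2 2 3 4 5 5
  R[6]: 1 1 2 3 4 5 6 6
  R[7]: 1 1 2 3 4 5 6 7
  R[8]: 1 2 3 4 5 6 7 8

reading off 1-entries of Δ²R: w = (1, 6, 5, 3, 7, 4, 8, 2).

D(w) has 12 cells with 4 SE-corners; essential set:

[(2, 5, 1), (3, 4, 1), (5, 4, 2), (7, 2, 1)]


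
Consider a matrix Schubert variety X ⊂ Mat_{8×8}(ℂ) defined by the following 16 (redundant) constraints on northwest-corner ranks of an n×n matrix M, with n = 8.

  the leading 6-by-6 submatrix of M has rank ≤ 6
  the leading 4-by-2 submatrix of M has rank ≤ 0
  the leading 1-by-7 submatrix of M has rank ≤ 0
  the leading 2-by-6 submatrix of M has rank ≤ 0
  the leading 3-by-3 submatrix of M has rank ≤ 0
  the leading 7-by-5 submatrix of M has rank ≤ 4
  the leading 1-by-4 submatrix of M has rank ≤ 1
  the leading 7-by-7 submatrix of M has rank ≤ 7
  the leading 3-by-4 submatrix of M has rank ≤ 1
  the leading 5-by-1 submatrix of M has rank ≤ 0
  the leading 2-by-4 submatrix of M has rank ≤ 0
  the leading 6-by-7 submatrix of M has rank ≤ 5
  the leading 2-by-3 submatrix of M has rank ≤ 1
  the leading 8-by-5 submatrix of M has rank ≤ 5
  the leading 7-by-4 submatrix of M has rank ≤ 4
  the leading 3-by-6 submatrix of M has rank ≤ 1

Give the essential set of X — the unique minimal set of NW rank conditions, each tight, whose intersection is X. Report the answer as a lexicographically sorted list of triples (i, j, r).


The tightest implied rank at each (i,j), from the 16 conditions:

  i=1: 0  0  0  0  0  0  0  1
  i=2: 0  0  0  0  0  0  1  2
  i=3: 0  0  0  1  1  1  2  3
  i=4: 0  0  1  2  2  2  3  4
  i=5: 0  1  2  3  3  3  4  5
  i=6: 1  2  3  4  4  4  5  6
  i=7: 1  2  3  4  4  5  6  7
  i=8: 1  2  3  4  5  6  7  8

second differences of R give the permutation w = (8, 7, 4, 3, 2, 1, 6, 5).

|D(w)|=20, |Ess(w)|=6:

[(1, 7, 0), (2, 6, 0), (3, 3, 0), (4, 2, 0), (5, 1, 0), (7, 5, 4)]


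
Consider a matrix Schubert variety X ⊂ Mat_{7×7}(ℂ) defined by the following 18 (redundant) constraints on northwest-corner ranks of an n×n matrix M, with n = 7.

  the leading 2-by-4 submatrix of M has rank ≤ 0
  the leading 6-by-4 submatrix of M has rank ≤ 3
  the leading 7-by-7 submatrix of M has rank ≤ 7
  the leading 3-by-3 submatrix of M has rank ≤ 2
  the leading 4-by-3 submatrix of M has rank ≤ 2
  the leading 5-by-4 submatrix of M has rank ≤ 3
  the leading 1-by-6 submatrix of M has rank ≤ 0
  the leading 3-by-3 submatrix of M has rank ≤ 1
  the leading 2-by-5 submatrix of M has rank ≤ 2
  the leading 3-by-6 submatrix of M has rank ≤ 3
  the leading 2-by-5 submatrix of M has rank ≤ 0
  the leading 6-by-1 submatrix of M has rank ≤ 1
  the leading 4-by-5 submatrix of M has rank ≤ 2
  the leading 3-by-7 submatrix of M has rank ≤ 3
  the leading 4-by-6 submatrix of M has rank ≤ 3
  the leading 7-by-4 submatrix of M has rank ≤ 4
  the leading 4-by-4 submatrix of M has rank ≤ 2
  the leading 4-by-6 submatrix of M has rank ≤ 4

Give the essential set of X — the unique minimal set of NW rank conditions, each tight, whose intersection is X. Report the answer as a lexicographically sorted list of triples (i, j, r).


Rank table r_w(7×7) implied by the 18 constraints:

  row 1: 0  0  0  0  0  0  1
  row 2: 0  0  0  0  0  1  2
  row 3: 1  1  1  1  1  2  3
  row 4: 1  2  2  2  2  3  4
  row 5: 1  2  3  3  3  4  5
  row 6: 1  2  3  3  4  5  6
  row 7: 1  2  3  4  5  6  7

hence w(1..7) = (7, 6, 1, 2, 3, 5, 4).

Rothe diagram D(w) (12 cells), 3 SE-corners (essential conditions):

[(1, 6, 0), (2, 5, 0), (6, 4, 3)]


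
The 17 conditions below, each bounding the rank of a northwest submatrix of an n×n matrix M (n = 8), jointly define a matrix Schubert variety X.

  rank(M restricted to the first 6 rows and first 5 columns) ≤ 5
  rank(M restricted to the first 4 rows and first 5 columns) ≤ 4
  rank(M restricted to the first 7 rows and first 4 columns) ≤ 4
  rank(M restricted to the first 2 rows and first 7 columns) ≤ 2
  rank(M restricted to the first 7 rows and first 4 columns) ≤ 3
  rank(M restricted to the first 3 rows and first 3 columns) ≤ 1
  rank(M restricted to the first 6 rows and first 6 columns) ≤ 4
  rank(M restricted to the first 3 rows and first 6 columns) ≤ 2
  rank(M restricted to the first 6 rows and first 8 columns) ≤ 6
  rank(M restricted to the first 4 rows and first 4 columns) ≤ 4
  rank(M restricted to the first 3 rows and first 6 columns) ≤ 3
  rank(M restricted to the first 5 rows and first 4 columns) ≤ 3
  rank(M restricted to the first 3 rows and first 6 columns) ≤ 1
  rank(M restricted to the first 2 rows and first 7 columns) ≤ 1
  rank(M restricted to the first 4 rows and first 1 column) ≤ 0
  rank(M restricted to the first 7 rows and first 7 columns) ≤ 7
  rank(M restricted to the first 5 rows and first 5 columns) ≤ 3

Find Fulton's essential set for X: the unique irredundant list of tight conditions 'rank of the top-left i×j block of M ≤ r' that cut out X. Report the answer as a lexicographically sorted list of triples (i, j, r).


Computing R[i][j] = min implied NW-rank bound (n=8, 17 conditions):

  0  1  1  1  1  1  1  1
  0  1  1  1  1  1  1  2
  0  1  1  1  1  1  2  3
  0  1  2  2  2  2  3  4
  1  2  3  3  3  3  4  5
  1  2  3  3  4  4  5  6
  1  2  3  3  4  5  6  7
  1  2  3  4  5  6  7  8

the unique w with this rank table is (2, 8, 7, 3, 1, 5, 6, 4).

Fulton essential set (4 of the 15 Rothe cells):

[(2, 7, 1), (3, 6, 1), (4, 1, 0), (7, 4, 3)]


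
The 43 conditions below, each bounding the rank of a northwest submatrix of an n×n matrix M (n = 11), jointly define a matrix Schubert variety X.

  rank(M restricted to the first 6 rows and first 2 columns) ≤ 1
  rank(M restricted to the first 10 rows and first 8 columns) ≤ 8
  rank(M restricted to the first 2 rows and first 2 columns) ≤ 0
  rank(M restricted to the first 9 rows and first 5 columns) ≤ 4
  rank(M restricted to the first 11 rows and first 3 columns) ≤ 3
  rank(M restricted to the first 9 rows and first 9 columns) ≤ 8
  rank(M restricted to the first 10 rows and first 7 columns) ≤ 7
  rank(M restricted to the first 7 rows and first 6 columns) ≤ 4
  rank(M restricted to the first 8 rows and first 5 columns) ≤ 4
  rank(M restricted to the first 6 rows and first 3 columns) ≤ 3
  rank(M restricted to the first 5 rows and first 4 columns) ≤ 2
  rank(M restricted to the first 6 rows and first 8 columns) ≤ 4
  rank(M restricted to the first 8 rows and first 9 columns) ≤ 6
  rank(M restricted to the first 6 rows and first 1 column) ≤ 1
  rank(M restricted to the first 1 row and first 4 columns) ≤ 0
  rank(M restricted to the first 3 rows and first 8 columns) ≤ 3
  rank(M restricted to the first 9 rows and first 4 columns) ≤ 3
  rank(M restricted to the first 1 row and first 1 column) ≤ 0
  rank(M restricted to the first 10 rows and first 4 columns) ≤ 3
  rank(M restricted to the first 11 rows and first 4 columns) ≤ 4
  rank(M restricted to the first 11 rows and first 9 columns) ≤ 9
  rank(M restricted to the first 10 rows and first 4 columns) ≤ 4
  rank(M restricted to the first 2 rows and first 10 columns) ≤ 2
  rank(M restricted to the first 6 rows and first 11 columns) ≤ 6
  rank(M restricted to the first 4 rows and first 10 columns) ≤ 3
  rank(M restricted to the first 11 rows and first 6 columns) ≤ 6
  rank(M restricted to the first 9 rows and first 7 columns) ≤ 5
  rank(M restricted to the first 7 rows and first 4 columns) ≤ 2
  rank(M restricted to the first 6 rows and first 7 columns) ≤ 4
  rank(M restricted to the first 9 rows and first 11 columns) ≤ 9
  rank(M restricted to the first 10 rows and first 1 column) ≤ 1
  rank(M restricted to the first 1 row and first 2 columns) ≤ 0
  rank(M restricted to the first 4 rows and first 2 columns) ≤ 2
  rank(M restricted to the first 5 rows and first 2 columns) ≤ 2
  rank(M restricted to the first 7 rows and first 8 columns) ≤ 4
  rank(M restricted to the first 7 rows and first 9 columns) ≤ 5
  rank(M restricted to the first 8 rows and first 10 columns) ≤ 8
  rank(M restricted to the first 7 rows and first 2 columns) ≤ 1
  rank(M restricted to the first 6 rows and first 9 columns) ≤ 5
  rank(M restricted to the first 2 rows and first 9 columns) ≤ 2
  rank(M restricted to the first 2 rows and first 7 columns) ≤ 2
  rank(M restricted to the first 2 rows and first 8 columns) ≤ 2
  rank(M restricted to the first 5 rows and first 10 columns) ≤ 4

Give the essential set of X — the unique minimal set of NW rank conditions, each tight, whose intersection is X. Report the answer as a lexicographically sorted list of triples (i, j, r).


The tightest implied rank at each (i,j), from the 43 conditions:

  0 | 0 | 0 | 0 | 1 | 1 | 1 | 1 | 1 | 1 | 1
  0 | 0 | 1 | 1 | 2 | 2 | 2 | 2 | 2 | 2 | 2
  1 | 1 | 2 | 2 | 3 | 3 | 3 | 3 | 3 | 3 | 3
  1 | 1 | 2 | 2 | 3 | 3 | 3 | 3 | 3 | 3 | 4
  1 | 1 | 2 | 2 | 3 | 4 | 4 | 4 | 4 | 4 | 5
  1 | 1 | 2 | 2 | 3 | 4 | 4 | 4 | 5 | 5 | 6
  1 | 1 | 2 | 2 | 3 | 4 | 4 | 4 | 5 | 6 | 7
  1 | 2 | 3 | 3 | 4 | 5 | 5 | 5 | 6 | 7 | 8
  1 | 2 | 3 | 3 | 4 | 5 | 5 | 6 | 7 | 8 | 9
  1 | 2 | 3 | 3 | 4 | 5 | 6 | 7 | 8 | 9 | 10
  1 | 2 | 3 | 4 | 5 | 6 | 7 | 8 | 9 | 10 | 11

reading off 1-entries of Δ²R: w = (5, 3, 1, 11, 6, 9, 10, 2, 8, 7, 4).

Fulton essential set (8 of the 26 Rothe cells):

[(1, 4, 0), (2, 2, 0), (4, 10, 3), (7, 2, 1), (7, 4, 2), (7, 8, 4), (9, 7, 5), (10, 4, 3)]


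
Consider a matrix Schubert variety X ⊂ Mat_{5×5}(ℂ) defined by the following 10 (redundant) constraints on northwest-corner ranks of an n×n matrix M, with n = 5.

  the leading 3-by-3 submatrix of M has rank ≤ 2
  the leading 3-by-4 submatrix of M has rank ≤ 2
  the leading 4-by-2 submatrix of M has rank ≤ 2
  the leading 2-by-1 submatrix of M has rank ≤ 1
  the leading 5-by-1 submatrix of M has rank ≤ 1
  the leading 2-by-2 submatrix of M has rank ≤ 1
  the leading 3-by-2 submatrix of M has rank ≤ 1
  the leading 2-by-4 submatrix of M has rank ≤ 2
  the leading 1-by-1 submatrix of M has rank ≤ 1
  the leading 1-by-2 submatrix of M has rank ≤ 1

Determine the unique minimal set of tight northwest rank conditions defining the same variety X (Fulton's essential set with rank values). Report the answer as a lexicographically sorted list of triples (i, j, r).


Computing R[i][j] = min implied NW-rank bound (n=5, 10 conditions):

  1 | 1 | 1 | 1 | 1
  1 | 1 | 2 | 2 | 2
  1 | 1 | 2 | 2 | 3
  1 | 2 | 3 | 3 | 4
  1 | 2 | 3 | 4 | 5

hence w(1..5) = (1, 3, 5, 2, 4).

Rothe diagram D(w) (3 cells), 2 SE-corners (essential conditions):

[(3, 2, 1), (3, 4, 2)]


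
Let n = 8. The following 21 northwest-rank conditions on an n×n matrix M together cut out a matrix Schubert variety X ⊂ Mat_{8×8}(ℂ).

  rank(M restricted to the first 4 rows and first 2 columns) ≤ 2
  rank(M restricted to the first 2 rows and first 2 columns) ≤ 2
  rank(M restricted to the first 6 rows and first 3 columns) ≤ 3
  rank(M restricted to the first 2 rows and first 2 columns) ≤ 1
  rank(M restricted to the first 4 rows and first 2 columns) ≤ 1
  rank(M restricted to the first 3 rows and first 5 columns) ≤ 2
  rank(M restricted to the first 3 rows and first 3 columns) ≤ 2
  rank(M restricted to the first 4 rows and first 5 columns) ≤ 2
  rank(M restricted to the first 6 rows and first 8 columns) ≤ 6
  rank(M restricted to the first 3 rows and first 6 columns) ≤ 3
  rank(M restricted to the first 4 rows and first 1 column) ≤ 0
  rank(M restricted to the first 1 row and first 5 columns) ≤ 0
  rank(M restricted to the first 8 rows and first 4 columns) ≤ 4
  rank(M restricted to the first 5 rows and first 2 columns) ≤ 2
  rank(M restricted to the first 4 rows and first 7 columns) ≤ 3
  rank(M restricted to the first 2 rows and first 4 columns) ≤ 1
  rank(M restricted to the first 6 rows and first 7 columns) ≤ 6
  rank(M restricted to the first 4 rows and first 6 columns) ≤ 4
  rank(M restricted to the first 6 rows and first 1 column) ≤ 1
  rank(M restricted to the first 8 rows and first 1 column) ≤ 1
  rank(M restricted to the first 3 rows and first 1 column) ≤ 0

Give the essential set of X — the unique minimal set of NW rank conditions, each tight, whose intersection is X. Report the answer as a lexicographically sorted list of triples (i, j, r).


Propagating the 21 rank bounds to every northwest block:

  row 1: 0  0  0  0  0  1  1  1
  row 2: 0  1  1  1  1  2  2  2
  row 3: 0  1  2  2  2  3  3  3
  row 4: 0  1  2  2  2  3  3  4
  row 5: 1  2  3  3  3  4  4  5
  row 6: 1  2  3  4  4  5  5  6
  row 7: 1  2  3  4  5  6  6  7
  row 8: 1  2  3  4  5  6  7  8

reading off 1-entries of Δ²R: w = (6, 2, 3, 8, 1, 4, 5, 7).

4 SE-corners of the 11-cell Rothe diagram give Ess(w):

[(1, 5, 0), (4, 1, 0), (4, 5, 2), (4, 7, 3)]


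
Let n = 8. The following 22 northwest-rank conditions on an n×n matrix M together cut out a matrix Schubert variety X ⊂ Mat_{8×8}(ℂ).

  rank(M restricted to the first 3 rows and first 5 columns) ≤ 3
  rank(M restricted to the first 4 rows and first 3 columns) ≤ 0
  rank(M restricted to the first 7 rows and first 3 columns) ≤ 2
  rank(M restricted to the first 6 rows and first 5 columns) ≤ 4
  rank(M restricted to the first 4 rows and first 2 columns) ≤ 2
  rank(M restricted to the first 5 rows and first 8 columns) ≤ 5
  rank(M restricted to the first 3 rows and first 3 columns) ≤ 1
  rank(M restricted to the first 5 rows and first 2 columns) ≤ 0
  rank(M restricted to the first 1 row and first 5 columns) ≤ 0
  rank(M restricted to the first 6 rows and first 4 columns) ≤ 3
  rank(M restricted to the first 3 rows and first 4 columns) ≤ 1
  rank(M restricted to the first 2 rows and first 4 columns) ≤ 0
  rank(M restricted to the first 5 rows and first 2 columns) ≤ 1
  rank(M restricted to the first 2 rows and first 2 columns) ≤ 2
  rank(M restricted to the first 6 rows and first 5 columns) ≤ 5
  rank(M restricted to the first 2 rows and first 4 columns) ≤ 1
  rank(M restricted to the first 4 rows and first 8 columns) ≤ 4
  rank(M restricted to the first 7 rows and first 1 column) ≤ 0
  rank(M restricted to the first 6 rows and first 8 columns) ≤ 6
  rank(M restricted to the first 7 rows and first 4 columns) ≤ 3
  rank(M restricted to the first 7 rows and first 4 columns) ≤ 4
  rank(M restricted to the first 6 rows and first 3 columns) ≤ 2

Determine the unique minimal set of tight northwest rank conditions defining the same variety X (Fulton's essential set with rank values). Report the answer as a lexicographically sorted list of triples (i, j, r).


Computing R[i][j] = min implied NW-rank bound (n=8, 22 conditions):

  R[1]: 0 0 0 0 0 1 1 1
  R[2]: 0 0 0 0 1 2 2 2
  R[3]: 0 0 0 1 2 3 3 3
  R[4]: 0 0 0 1 2 3 4 4
  R[5]: 0 0 1 2 3 4 5 5
  R[6]: 0 1 2 3 4 5 6 6
  R[7]: 0 1 2 3 4 5 6 7
  R[8]: 1 2 3 4 5 6 7 8

reading off 1-entries of Δ²R: w = (6, 5, 4, 7, 3, 2, 8, 1).

|D(w)|=19, |Ess(w)|=5:

[(1, 5, 0), (2, 4, 0), (4, 3, 0), (5, 2, 0), (7, 1, 0)]


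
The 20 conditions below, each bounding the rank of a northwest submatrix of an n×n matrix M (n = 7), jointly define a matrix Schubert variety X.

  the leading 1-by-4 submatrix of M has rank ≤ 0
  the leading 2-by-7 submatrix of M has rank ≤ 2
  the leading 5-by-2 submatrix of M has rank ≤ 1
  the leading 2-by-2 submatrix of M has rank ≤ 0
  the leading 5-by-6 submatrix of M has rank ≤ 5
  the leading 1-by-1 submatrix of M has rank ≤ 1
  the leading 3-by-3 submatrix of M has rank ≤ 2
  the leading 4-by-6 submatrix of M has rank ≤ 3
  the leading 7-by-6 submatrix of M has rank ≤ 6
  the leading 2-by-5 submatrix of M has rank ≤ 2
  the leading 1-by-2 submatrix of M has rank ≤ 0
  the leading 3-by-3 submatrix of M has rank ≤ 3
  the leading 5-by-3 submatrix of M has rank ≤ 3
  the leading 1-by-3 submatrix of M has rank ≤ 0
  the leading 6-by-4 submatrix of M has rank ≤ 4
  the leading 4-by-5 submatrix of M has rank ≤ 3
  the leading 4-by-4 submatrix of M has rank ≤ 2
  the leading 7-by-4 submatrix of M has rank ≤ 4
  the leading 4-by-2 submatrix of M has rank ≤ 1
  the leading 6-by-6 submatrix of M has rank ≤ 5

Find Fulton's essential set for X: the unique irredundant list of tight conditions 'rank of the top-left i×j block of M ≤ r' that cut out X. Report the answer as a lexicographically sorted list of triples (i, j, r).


Reconstructing r_w from the 20 given conditions:

  row 1: 0, 0, 0, 0, 1, 1, 1
  row 2: 0, 0, 1, 1, 2, 2, 2
  row 3: 1, 1, 2, 2, 3, 3, 3
  row 4: 1, 1, 2, 2, 3, 3, 4
  row 5: 1, 1, 2, 3, 4, 4, 5
  row 6: 1, 2, 3, 4, 5, 5, 6
  row 7: 1, 2, 3, 4, 5, 6, 7

second differences of R give the permutation w = (5, 3, 1, 7, 4, 2, 6).

5 SE-corners of the 10-cell Rothe diagram give Ess(w):

[(1, 4, 0), (2, 2, 0), (4, 4, 2), (4, 6, 3), (5, 2, 1)]


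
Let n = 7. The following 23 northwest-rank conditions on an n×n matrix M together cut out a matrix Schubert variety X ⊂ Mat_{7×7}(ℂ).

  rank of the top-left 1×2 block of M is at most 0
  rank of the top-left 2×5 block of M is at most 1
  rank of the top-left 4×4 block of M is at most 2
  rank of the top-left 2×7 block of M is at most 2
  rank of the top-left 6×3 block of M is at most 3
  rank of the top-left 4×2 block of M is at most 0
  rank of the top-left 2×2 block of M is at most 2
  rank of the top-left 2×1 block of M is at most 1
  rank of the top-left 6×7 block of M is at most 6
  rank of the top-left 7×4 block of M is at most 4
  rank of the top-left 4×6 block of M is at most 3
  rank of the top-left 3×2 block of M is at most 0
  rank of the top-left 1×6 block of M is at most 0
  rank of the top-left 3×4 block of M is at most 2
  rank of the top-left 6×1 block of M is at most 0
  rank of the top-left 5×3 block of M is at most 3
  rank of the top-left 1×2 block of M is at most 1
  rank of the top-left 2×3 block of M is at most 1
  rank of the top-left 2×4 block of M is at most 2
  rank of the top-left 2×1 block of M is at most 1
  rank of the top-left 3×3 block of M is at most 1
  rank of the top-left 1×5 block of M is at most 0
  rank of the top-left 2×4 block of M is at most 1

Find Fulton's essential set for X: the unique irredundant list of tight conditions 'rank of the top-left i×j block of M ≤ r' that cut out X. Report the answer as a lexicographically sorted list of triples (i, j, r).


Propagating the 23 rank bounds to every northwest block:

  R[1]: 0, 0, 0, 0, 0, 0, 1
  R[2]: 0, 0, 1, 1, 1, 1, 2
  R[3]: 0, 0, 1, 2, 2, 2, 3
  R[4]: 0, 0, 1, 2, 3, 3, 4
  R[5]: 0, 1, 2, 3, 4, 4, 5
  R[6]: 0, 1, 2, 3, 4, 5, 6
  R[7]: 1, 2, 3, 4, 5, 6, 7

the unique w with this rank table is (7, 3, 4, 5, 2, 6, 1).

D(w) has 14 cells with 3 SE-corners; essential set:

[(1, 6, 0), (4, 2, 0), (6, 1, 0)]


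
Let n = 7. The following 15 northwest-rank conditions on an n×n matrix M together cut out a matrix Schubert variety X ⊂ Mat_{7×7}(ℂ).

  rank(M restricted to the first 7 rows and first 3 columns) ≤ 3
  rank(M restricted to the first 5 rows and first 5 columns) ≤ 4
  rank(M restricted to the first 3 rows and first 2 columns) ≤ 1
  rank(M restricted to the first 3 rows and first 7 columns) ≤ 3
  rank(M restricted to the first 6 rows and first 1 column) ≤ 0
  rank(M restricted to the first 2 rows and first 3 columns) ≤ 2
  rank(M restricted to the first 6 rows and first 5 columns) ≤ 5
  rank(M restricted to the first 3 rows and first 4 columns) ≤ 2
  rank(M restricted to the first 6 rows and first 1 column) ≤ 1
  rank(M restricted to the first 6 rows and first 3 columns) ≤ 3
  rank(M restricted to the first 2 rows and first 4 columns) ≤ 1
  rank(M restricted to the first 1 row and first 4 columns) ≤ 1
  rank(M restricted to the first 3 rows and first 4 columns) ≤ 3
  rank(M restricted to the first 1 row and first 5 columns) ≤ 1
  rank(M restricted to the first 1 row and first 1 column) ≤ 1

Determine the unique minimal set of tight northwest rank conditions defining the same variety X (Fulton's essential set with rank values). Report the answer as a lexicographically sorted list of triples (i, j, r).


The tightest implied rank at each (i,j), from the 15 conditions:

  i=1: 0 1 1 1 1 1 1
  i=2: 0 1 1 1 2 2 2
  i=3: 0 1 2 2 3 3 3
  i=4: 0 1 2 3 4 4 4
  i=5: 0 1 2 3 4 5 5
  i=6: 0 1 2 3 4 5 6
  i=7: 1 2 3 4 5 6 7

second differences of R give the permutation w = (2, 5, 3, 4, 6, 7, 1).

D(w) has 8 cells with 2 SE-corners; essential set:

[(2, 4, 1), (6, 1, 0)]


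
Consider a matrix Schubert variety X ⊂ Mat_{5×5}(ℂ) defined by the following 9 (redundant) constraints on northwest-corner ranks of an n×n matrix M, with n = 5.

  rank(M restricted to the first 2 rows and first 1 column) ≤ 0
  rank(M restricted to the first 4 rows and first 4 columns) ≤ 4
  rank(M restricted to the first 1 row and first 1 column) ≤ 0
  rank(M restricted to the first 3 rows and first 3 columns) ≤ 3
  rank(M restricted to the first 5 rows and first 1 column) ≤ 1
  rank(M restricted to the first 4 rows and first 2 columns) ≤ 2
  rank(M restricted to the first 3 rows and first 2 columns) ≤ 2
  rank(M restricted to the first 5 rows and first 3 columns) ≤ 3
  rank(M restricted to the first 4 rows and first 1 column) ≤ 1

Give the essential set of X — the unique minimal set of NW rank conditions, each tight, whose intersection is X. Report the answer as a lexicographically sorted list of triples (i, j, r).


Propagating the 9 rank bounds to every northwest block:

  0, 1, 1, 1, 1
  0, 1, 2, 2, 2
  1, 2, 3, 3, 3
  1, 2, 3, 4, 4
  1, 2, 3, 4, 5

second differences of R give the permutation w = (2, 3, 1, 4, 5).

|D(w)|=2, |Ess(w)|=1:

[(2, 1, 0)]


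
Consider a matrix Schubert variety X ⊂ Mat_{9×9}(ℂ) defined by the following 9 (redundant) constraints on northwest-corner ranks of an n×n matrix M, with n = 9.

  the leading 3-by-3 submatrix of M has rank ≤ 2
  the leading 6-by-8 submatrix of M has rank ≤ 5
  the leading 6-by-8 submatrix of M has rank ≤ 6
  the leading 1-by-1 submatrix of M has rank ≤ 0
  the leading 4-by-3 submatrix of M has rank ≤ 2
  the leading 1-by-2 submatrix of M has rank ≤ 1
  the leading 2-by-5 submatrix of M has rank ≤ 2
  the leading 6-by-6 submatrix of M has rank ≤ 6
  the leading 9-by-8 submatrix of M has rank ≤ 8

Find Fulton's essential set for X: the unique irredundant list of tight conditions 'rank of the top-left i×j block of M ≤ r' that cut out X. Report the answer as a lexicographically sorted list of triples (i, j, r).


Propagating the 9 rank bounds to every northwest block:

  R[1]: 0 | 1 | 1 | 1 | 1 | 1 | 1 | 1 | 1
  R[2]: 1 | 2 | 2 | 2 | 2 | 2 | 2 | 2 | 2
  R[3]: 1 | 2 | 2 | 3 | 3 | 3 | 3 | 3 | 3
  R[4]: 1 | 2 | 2 | 3 | 4 | 4 | 4 | 4 | 4
  R[5]: 1 | 2 | 3 | 4 | 5 | 5 | 5 | 5 | 5
  R[6]: 1 | 2 | 3 | 4 | 5 | 5 | 5 | 5 | 6
  R[7]: 1 | 2 | 3 | 4 | 5 | 6 | 6 | 6 | 7
  R[8]: 1 | 2 | 3 | 4 | 5 | 6 | 7 | 7 | 8
  R[9]: 1 | 2 | 3 | 4 | 5 | 6 | 7 | 8 | 9

reading off 1-entries of Δ²R: w = (2, 1, 4, 5, 3, 9, 6, 7, 8).

|D(w)|=6, |Ess(w)|=3:

[(1, 1, 0), (4, 3, 2), (6, 8, 5)]


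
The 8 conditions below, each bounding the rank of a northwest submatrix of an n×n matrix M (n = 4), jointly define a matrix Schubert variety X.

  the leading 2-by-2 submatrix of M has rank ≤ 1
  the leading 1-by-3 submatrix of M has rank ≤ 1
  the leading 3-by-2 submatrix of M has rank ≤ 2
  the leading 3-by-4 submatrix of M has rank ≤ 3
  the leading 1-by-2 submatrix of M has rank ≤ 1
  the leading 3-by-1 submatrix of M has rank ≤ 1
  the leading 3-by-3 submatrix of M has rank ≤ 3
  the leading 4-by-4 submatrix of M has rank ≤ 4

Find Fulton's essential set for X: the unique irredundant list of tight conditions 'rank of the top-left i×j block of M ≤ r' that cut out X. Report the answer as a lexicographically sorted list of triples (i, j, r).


Reconstructing r_w from the 8 given conditions:

  1  1  1  1
  1  1  2  2
  1  2  3  3
  1  2  3  4

giving w = (1, 3, 2, 4) via Δ²R.

Fulton essential set (the sole Rothe cell):

[(2, 2, 1)]


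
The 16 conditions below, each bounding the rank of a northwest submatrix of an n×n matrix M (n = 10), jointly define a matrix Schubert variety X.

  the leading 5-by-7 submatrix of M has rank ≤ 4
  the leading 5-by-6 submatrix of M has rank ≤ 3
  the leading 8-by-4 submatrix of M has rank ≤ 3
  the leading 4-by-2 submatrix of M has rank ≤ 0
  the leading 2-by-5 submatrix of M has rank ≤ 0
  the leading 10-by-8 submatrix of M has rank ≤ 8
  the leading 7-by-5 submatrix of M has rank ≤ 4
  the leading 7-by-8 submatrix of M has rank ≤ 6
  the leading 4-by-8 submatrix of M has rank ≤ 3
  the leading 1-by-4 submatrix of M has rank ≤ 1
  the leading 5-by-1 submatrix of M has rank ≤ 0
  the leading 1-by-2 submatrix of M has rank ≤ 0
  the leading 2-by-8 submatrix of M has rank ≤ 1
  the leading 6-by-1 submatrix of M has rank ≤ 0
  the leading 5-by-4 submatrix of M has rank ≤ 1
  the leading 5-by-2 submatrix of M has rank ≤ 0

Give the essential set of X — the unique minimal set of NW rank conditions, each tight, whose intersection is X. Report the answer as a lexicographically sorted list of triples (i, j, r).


Recovering R(i,j) via the rank-extension bound from the 16 conditions:

  R[1]: 0 | 0 | 0 | 0 | 0 | 1 | 1 | 1 | 1 | 1
  R[2]: 0 | 0 | 0 | 0 | 0 | 1 | 1 | 1 | 2 | 2
  R[3]: 0 | 0 | 1 | 1 | 1 | 2 | 2 | 2 | 3 | 3
  R[4]: 0 | 0 | 1 | 1 | 2 | 3 | 3 | 3 | 4 | 4
  R[5]: 0 | 0 | 1 | 1 | 2 | 3 | 4 | 4 | 5 | 5
  R[6]: 0 | 1 | 2 | 2 | 3 | 4 | 5 | 5 | 6 | 6
  R[7]: 1 | 2 | 3 | 3 | 4 | 5 | 6 | 6 | 7 | 7
  R[8]: 1 | 2 | 3 | 3 | 4 | 5 | 6 | 7 | 8 | 8
  R[9]: 1 | 2 | 3 | 4 | 5 | 6 | 7 | 8 | 9 | 9
  R[10]: 1 | 2 | 3 | 4 | 5 | 6 | 7 | 8 | 9 | 10

giving w = (6, 9, 3, 5, 7, 2, 1, 8, 4, 10) via Δ²R.

ℓ(w)=22; the 6 essential cells (i,j,r):

[(2, 5, 0), (2, 8, 1), (5, 2, 0), (5, 4, 1), (6, 1, 0), (8, 4, 3)]


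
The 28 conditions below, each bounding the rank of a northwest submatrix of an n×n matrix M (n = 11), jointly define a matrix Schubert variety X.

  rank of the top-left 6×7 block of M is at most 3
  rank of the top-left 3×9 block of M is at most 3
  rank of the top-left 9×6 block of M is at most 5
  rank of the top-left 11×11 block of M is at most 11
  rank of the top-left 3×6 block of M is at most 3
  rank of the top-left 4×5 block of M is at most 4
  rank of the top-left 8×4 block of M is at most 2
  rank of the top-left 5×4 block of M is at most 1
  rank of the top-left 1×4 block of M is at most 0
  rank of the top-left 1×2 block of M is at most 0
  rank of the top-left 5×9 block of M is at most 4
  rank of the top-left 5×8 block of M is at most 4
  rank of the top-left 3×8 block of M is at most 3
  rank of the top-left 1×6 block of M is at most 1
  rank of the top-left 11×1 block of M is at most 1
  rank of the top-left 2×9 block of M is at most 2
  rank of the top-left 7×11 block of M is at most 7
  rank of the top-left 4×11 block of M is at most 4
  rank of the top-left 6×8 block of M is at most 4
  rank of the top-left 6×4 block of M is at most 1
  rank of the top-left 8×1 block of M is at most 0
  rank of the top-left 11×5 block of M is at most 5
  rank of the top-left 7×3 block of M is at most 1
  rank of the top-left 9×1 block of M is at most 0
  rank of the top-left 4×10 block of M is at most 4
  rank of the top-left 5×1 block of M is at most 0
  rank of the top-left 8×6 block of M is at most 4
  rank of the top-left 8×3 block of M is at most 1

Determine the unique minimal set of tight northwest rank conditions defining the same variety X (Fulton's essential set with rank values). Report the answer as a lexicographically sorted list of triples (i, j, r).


Propagating the 28 rank bounds to every northwest block:

  i=1: 0, 0, 0, 0, 1, 1, 1, 1, 1, 1, 1
  i=2: 0, 1, 1, 1, 2, 2, 2, 2, 2, 2, 2
  i=3: 0, 1, 1, 1, 2, 3, 3, 3, 3, 3, 3
  i=4: 0, 1, 1, 1, 2, 3, 3, 4, 4, 4, 4
  i=5: 0, 1, 1, 1, 2, 3, 3, 4, 4, 5, 5
  i=6: 0, 1, 1, 1, 2, 3, 3, 4, 5, 6, 6
  i=7: 0, 1, 1, 2, 3, 4, 4, 5, 6, 7, 7
  i=8: 0, 1, 1, 2, 3, 4, 5, 6, 7, 8, 8
  i=9: 0, 1, 2, 3, 4, 5, 6, 7, 8, 9, 9
  i=10: 1, 2, 3, 4, 5, 6, 7, 8, 9, 10, 10
  i=11: 1, 2, 3, 4, 5, 6, 7, 8, 9, 10, 11

hence w(1..11) = (5, 2, 6, 8, 10, 9, 4, 7, 3, 1, 11).

6 SE-corners of the 26-cell Rothe diagram give Ess(w):

[(1, 4, 0), (5, 9, 4), (6, 4, 1), (6, 7, 3), (8, 3, 1), (9, 1, 0)]


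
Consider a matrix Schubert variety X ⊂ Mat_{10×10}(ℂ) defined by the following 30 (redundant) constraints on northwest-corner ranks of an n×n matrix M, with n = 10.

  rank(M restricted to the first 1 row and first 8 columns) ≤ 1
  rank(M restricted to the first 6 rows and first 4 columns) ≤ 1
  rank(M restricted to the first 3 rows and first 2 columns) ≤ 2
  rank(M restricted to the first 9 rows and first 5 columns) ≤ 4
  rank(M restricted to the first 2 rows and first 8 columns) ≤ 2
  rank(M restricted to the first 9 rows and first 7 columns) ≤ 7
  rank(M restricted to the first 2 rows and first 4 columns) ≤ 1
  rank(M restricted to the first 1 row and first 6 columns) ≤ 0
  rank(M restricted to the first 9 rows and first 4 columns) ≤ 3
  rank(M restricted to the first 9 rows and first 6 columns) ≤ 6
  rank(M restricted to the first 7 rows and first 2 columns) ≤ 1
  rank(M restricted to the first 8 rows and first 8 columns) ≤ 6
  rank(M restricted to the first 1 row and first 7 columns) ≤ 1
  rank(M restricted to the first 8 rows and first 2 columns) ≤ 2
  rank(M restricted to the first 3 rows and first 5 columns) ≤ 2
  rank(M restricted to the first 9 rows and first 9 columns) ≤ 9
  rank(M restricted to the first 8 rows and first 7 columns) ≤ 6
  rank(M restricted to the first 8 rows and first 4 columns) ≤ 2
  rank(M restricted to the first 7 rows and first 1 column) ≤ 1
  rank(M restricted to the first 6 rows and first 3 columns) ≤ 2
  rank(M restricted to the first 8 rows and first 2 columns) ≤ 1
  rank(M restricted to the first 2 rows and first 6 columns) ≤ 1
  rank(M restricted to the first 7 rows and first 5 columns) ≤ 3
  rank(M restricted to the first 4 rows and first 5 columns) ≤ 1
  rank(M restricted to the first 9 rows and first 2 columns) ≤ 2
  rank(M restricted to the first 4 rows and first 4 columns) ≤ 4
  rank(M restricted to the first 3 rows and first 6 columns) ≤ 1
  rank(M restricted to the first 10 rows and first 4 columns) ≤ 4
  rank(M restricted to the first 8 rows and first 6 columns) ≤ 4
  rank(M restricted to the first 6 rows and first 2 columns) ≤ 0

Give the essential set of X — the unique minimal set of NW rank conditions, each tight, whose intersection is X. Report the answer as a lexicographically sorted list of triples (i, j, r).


Propagating the 30 rank bounds to every northwest block:

  R[1]: 0  0  0  0  0  0  1  1  1  1
  R[2]: 0  0  1  1  1  1  2  2  2  2
  R[3]: 0  0  1  1  1  1  2  3  3  3
  R[4]: 0  0  1  1  1  2  3  4  4  4
  R[5]: 0  0  1  1  2  3  4  5  5  5
  R[6]: 0  0  1  1  2  3  4  5  6  6
  R[7]: 1  1  2  2  3  4  5  6  7  7
  R[8]: 1  1  2  2  3  4  5  6  7  8
  R[9]: 1  2  3  3  4  5  6  7  8  9
  R[10]: 1  2  3  4  5  6  7  8  9  10

hence w(1..10) = (7, 3, 8, 6, 5, 9, 1, 10, 2, 4).

D(w) has 25 cells with 7 SE-corners; essential set:

[(1, 6, 0), (3, 6, 1), (4, 5, 1), (6, 2, 0), (6, 4, 1), (8, 2, 1), (8, 4, 2)]


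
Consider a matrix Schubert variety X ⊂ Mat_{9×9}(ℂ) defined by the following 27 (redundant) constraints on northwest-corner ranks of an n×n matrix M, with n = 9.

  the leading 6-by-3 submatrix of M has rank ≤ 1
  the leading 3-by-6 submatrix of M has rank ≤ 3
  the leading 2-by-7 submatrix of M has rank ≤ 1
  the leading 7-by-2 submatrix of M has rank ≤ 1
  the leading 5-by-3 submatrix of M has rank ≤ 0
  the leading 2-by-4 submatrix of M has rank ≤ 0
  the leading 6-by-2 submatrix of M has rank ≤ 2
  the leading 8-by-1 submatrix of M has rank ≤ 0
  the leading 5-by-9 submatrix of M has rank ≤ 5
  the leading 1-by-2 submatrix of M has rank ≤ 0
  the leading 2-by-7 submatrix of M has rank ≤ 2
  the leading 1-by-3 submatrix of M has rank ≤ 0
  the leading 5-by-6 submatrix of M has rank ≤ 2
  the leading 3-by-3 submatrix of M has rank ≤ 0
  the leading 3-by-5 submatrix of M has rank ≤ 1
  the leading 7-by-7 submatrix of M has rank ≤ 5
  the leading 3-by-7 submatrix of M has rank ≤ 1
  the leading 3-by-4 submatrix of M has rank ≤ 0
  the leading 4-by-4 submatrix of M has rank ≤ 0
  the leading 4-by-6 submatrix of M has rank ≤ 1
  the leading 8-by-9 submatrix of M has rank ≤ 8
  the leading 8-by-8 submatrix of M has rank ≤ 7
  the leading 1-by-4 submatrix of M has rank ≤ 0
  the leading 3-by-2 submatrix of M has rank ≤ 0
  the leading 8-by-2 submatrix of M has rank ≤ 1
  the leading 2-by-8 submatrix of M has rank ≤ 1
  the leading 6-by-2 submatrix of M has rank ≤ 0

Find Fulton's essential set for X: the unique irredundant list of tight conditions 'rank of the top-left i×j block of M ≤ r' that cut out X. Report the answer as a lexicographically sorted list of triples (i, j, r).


Propagating the 27 rank bounds to every northwest block:

  0, 0, 0, 0, 1, 1, 1, 1, 1
  0, 0, 0, 0, 1, 1, 1, 1, 2
  0, 0, 0, 0, 1, 1, 1, 2, 3
  0, 0, 0, 0, 1, 1, 2, 3, 4
  0, 0, 0, 1, 2, 2, 3, 4, 5
  0, 0, 1, 2, 3, 3, 4, 5, 6
  0, 1, 2, 3, 4, 4, 5, 6, 7
  0, 1, 2, 3, 4, 5, 6, 7, 8
  1, 2, 3, 4, 5, 6, 7, 8, 9

giving w = (5, 9, 8, 7, 4, 3, 2, 6, 1) via Δ²R.

ℓ(w)=29; the 7 essential cells (i,j,r):

[(2, 8, 1), (3, 7, 1), (4, 4, 0), (4, 6, 1), (5, 3, 0), (6, 2, 0), (8, 1, 0)]


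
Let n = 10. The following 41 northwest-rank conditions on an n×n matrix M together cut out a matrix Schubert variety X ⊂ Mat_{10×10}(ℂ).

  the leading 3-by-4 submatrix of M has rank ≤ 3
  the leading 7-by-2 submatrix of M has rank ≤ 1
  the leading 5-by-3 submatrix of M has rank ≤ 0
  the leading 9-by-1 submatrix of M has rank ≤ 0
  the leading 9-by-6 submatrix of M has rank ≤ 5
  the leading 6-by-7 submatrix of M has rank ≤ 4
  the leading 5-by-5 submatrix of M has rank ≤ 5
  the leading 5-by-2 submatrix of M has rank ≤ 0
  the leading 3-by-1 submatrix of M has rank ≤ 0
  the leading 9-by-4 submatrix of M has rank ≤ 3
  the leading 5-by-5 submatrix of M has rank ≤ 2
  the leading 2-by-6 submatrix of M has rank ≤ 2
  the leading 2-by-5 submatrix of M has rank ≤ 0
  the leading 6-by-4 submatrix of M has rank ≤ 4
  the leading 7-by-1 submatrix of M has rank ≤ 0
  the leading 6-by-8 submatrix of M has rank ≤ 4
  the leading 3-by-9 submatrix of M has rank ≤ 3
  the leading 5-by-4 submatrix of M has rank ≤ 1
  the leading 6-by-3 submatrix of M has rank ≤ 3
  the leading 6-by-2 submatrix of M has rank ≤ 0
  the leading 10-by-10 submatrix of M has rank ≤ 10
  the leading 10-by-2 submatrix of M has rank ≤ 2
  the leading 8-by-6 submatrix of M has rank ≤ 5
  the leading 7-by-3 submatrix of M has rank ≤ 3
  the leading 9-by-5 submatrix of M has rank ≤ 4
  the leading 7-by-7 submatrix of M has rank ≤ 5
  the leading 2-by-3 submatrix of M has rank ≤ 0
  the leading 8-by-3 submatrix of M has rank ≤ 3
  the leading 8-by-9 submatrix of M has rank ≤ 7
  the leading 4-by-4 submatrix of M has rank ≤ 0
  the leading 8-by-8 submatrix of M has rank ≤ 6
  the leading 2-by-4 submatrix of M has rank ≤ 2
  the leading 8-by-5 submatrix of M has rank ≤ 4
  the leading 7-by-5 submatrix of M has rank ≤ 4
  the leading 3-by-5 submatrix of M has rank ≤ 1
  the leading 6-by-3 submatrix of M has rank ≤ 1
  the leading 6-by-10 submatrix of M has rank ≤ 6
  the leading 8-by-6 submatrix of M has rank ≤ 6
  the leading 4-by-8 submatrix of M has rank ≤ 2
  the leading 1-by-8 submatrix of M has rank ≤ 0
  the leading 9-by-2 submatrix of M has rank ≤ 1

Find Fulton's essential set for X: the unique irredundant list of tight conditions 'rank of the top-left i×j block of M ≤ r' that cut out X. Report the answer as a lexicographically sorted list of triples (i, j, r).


Recovering R(i,j) via the rank-extension bound from the 41 conditions:

  0 | 0 | 0 | 0 | 0 | 0 | 0 | 0 | 1 | 1
  0 | 0 | 0 | 0 | 0 | 1 | 1 | 1 | 2 | 2
  0 | 0 | 0 | 0 | 1 | 2 | 2 | 2 | 3 | 3
  0 | 0 | 0 | 0 | 1 | 2 | 2 | 2 | 3 | 4
  0 | 0 | 0 | 1 | 2 | 3 | 3 | 3 | 4 | 5
  0 | 0 | 1 | 2 | 3 | 4 | 4 | 4 | 5 | 6
  0 | 1 | 2 | 3 | 4 | 5 | 5 | 5 | 6 | 7
  0 | 1 | 2 | 3 | 4 | 5 | 6 | 6 | 7 | 8
  0 | 1 | 2 | 3 | 4 | 5 | 6 | 7 | 8 | 9
  1 | 2 | 3 | 4 | 5 | 6 | 7 | 8 | 9 | 10

giving w = (9, 6, 5, 10, 4, 3, 2, 7, 8, 1) via Δ²R.

|D(w)|=31, |Ess(w)|=7:

[(1, 8, 0), (2, 5, 0), (4, 4, 0), (4, 8, 2), (5, 3, 0), (6, 2, 0), (9, 1, 0)]


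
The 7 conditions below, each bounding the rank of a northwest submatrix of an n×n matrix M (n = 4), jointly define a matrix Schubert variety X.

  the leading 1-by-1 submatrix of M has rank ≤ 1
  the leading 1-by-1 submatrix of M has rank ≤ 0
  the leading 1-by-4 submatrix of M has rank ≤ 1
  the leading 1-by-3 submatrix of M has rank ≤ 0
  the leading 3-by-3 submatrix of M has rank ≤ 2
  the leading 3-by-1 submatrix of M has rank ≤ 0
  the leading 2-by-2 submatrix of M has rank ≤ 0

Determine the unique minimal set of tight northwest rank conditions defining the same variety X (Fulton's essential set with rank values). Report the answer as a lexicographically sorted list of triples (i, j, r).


Computing R[i][j] = min implied NW-rank bound (n=4, 7 conditions):

  R[1]: 0 | 0 | 0 | 1
  R[2]: 0 | 0 | 1 | 2
  R[3]: 0 | 1 | 2 | 3
  R[4]: 1 | 2 | 3 | 4

giving w = (4, 3, 2, 1) via Δ²R.

ℓ(w)=6; the 3 essential cells (i,j,r):

[(1, 3, 0), (2, 2, 0), (3, 1, 0)]


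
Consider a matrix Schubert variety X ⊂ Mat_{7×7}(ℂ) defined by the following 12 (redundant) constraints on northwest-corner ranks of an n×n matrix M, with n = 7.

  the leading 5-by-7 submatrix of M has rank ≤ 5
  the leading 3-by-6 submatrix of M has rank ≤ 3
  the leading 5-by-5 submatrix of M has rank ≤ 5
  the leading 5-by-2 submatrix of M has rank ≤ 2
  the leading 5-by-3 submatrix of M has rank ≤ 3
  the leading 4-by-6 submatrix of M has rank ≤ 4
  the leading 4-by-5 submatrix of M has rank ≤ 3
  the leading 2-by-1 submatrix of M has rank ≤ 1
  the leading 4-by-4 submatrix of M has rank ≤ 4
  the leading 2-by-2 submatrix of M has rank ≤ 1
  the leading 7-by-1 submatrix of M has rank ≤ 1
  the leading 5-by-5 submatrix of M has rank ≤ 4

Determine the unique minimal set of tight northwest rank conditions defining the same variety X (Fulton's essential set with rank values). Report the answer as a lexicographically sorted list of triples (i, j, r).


Reconstructing r_w from the 12 given conditions:

  1  1  1  1  1  1  1
  1  1  2  2  2  2  2
  1  2  3  3  3  3  3
  1  2  3  3  3  4  4
  1  2  3  4  4  5  5
  1  2  3  4  5  6  6
  1  2  3  4  5  6  7

second differences of R give the permutation w = (1, 3, 2, 6, 4, 5, 7).

Fulton essential set (2 of the 3 Rothe cells):

[(2, 2, 1), (4, 5, 3)]
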